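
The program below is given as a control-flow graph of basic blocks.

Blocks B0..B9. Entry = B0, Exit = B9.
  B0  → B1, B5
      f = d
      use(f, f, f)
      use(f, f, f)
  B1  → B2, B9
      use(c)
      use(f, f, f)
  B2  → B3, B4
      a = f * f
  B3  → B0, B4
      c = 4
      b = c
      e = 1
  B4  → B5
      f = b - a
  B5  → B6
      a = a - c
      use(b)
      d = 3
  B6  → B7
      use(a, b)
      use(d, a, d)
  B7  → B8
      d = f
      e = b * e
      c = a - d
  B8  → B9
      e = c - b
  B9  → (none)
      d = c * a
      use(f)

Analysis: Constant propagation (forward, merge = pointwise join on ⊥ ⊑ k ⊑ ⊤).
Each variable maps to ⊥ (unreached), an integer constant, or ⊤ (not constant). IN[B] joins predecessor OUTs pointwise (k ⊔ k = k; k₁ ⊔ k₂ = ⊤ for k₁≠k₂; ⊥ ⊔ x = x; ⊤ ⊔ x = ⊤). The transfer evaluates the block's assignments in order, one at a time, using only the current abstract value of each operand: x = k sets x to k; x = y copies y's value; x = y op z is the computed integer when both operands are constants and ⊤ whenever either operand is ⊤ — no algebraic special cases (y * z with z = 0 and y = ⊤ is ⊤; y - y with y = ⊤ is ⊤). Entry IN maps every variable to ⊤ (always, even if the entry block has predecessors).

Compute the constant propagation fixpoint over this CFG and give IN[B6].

Fixpoint table:
  B0: | IN=(all ⊤) | OUT=(all ⊤)
  B1: | IN=(all ⊤) | OUT=(all ⊤)
  B2: | IN=(all ⊤) | OUT=(all ⊤)
  B3: | IN=(all ⊤) | OUT={b:4, c:4, e:1; rest ⊤}
  B4: | IN=(all ⊤) | OUT=(all ⊤)
  B5: | IN=(all ⊤) | OUT={d:3; rest ⊤}
  B6: | IN={d:3; rest ⊤} | OUT={d:3; rest ⊤}
  B7: | IN={d:3; rest ⊤} | OUT=(all ⊤)
  B8: | IN=(all ⊤) | OUT=(all ⊤)
  B9: | IN=(all ⊤) | OUT=(all ⊤)

Merge at B6: IN[B6] = OUT[B5] = {a: ⊤, b: ⊤, c: ⊤, d: 3, e: ⊤, f: ⊤}

Answer: {a: ⊤, b: ⊤, c: ⊤, d: 3, e: ⊤, f: ⊤}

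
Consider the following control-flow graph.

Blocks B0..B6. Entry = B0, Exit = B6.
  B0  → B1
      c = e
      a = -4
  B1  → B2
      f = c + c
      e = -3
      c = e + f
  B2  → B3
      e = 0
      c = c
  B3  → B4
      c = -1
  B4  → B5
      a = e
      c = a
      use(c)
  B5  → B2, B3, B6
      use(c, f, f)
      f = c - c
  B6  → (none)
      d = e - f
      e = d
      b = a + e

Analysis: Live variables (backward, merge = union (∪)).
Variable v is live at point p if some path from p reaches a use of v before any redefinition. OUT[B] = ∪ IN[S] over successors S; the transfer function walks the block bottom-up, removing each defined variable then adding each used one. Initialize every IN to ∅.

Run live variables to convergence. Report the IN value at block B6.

Answer: {a, e, f}

Trace:
Fixpoint table:
  B0: | IN={e} | OUT={c}
  B1: | IN={c} | OUT={c, f}
  B2: | IN={c, f} | OUT={e, f}
  B3: | IN={e, f} | OUT={e, f}
  B4: | IN={e, f} | OUT={a, c, e, f}
  B5: | IN={a, c, e, f} | OUT={a, c, e, f}
  B6: | IN={a, e, f} | OUT={}

B6 is the boundary node: OUT[B6] = {}
Applying B6's transfer function to that OUT value gives IN[B6] (row B6 above).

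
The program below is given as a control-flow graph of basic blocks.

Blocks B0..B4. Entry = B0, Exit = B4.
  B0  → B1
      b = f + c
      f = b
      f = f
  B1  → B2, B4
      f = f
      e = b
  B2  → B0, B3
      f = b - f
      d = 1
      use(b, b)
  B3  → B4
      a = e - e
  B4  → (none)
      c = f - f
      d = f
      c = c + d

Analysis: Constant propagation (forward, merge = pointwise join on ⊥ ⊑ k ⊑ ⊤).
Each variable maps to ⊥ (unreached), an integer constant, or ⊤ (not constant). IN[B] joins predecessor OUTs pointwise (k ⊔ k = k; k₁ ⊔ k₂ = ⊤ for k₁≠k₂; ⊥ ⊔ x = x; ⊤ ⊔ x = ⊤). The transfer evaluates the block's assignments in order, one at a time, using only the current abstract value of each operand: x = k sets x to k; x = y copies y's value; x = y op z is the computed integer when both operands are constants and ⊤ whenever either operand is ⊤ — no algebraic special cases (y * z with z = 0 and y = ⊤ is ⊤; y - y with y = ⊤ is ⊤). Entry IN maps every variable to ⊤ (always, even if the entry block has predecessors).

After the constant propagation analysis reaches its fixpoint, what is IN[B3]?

Per-block solution:
  B0:  IN=(all ⊤)  OUT=(all ⊤)
  B1:  IN=(all ⊤)  OUT=(all ⊤)
  B2:  IN=(all ⊤)  OUT={d:1; rest ⊤}
  B3:  IN={d:1; rest ⊤}  OUT={d:1; rest ⊤}
  B4:  IN=(all ⊤)  OUT=(all ⊤)

Merge at B3: IN[B3] = OUT[B2] = {a: ⊤, b: ⊤, c: ⊤, d: 1, e: ⊤, f: ⊤}

Answer: {a: ⊤, b: ⊤, c: ⊤, d: 1, e: ⊤, f: ⊤}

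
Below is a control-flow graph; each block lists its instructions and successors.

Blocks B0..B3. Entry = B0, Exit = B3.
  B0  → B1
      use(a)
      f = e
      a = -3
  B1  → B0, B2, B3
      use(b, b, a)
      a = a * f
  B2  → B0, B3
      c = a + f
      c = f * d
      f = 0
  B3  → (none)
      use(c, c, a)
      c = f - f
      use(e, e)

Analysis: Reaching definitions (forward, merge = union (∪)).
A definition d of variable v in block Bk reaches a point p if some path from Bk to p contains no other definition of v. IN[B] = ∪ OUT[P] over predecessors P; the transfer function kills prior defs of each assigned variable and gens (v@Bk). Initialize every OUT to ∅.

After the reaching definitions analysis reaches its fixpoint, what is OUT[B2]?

Answer: {a@B1, c@B2, f@B2}

Derivation:
Converged values:
  B0:   IN={a@B1, c@B2, f@B0, f@B2}   OUT={a@B0, c@B2, f@B0}
  B1:   IN={a@B0, c@B2, f@B0}   OUT={a@B1, c@B2, f@B0}
  B2:   IN={a@B1, c@B2, f@B0}   OUT={a@B1, c@B2, f@B2}
  B3:   IN={a@B1, c@B2, f@B0, f@B2}   OUT={a@B1, c@B3, f@B0, f@B2}

Merge at B2: IN[B2] = OUT[B1] = {a@B1, c@B2, f@B0}
Applying B2's transfer function to that IN value gives OUT[B2] (row B2 above).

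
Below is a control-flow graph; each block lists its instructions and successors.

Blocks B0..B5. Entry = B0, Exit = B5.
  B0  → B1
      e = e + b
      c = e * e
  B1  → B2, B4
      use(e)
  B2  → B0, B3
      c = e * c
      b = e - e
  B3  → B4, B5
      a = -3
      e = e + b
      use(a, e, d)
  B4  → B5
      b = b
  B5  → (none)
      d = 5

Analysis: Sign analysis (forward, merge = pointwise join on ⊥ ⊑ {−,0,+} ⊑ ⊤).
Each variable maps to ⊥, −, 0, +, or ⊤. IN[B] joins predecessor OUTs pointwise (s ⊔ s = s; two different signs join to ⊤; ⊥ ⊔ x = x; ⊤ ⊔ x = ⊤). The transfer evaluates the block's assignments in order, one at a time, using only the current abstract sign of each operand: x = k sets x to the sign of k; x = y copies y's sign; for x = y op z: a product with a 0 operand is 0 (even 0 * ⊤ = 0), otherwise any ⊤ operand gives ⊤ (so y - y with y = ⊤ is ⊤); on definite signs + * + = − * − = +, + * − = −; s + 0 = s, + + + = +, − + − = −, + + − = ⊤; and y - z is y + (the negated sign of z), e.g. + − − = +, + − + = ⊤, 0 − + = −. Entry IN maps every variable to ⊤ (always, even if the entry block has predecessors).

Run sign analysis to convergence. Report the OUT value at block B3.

Per-block solution:
  B0:   IN=(all ⊤)   OUT=(all ⊤)
  B1:   IN=(all ⊤)   OUT=(all ⊤)
  B2:   IN=(all ⊤)   OUT=(all ⊤)
  B3:   IN=(all ⊤)   OUT={a:-; rest ⊤}
  B4:   IN=(all ⊤)   OUT=(all ⊤)
  B5:   IN=(all ⊤)   OUT={d:+; rest ⊤}

Merge at B3: IN[B3] = OUT[B2] = {a: ⊤, b: ⊤, c: ⊤, d: ⊤, e: ⊤, f: ⊤}
Applying B3's transfer function to that IN value gives OUT[B3] (row B3 above).

Answer: {a: -, b: ⊤, c: ⊤, d: ⊤, e: ⊤, f: ⊤}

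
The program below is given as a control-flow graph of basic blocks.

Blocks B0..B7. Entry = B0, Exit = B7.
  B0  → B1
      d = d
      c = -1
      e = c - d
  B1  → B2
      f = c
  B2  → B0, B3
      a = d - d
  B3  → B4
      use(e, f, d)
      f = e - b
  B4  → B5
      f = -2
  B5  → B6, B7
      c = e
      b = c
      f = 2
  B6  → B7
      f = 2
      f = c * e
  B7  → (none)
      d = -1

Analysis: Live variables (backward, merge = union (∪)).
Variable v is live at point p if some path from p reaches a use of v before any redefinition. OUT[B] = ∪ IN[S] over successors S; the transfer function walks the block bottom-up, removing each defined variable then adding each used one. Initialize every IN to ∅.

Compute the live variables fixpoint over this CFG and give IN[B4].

Answer: {e}

Derivation:
Per-block solution:
  B0: | IN={b, d} | OUT={b, c, d, e}
  B1: | IN={b, c, d, e} | OUT={b, d, e, f}
  B2: | IN={b, d, e, f} | OUT={b, d, e, f}
  B3: | IN={b, d, e, f} | OUT={e}
  B4: | IN={e} | OUT={e}
  B5: | IN={e} | OUT={c, e}
  B6: | IN={c, e} | OUT={}
  B7: | IN={} | OUT={}

Merge at B4: OUT[B4] = IN[B5] = {e}
Applying B4's transfer function to that OUT value gives IN[B4] (row B4 above).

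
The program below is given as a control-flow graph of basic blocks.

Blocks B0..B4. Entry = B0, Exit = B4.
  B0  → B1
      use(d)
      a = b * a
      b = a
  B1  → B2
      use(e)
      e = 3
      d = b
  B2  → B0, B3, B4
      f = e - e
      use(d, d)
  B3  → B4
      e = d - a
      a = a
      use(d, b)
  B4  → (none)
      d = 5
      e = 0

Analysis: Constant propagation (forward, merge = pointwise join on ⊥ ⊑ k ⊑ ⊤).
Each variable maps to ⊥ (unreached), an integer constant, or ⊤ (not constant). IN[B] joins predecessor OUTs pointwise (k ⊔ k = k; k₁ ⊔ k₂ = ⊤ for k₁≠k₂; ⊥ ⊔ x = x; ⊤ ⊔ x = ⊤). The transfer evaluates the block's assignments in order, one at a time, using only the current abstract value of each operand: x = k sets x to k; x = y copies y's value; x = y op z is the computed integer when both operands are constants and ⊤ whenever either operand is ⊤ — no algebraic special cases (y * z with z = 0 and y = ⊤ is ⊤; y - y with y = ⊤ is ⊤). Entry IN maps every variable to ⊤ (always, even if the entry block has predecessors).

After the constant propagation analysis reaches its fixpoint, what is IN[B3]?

Answer: {a: ⊤, b: ⊤, c: ⊤, d: ⊤, e: 3, f: 0}

Trace:
Converged values:
  B0:   IN=(all ⊤)   OUT=(all ⊤)
  B1:   IN=(all ⊤)   OUT={e:3; rest ⊤}
  B2:   IN={e:3; rest ⊤}   OUT={e:3, f:0; rest ⊤}
  B3:   IN={e:3, f:0; rest ⊤}   OUT={f:0; rest ⊤}
  B4:   IN={f:0; rest ⊤}   OUT={d:5, e:0, f:0; rest ⊤}

Merge at B3: IN[B3] = OUT[B2] = {a: ⊤, b: ⊤, c: ⊤, d: ⊤, e: 3, f: 0}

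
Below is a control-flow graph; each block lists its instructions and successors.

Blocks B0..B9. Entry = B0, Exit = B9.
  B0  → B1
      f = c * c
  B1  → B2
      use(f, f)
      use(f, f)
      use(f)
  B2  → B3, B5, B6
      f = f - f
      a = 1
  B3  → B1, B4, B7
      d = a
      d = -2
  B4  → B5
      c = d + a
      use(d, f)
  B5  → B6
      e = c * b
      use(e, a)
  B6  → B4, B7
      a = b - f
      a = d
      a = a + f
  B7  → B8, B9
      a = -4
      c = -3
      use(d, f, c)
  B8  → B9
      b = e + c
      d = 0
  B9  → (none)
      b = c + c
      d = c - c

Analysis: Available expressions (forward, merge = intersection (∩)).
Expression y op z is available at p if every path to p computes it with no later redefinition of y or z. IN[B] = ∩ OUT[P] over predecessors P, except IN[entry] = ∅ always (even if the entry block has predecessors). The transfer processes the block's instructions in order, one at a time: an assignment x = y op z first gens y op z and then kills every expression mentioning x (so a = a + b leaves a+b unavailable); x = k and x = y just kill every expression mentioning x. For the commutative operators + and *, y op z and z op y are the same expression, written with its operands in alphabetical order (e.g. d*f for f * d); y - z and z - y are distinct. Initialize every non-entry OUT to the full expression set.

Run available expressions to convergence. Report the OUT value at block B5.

Per-block solution:
  B0:  IN={}  OUT={c*c}
  B1:  IN={c*c}  OUT={c*c}
  B2:  IN={c*c}  OUT={c*c}
  B3:  IN={c*c}  OUT={c*c}
  B4:  IN={}  OUT={a+d}
  B5:  IN={}  OUT={b*c}
  B6:  IN={}  OUT={b-f}
  B7:  IN={}  OUT={}
  B8:  IN={}  OUT={c+e}
  B9:  IN={}  OUT={c+c, c-c}

Merge at B5: IN[B5] = OUT[B2] ∩ OUT[B4] = {}
Applying B5's transfer function to that IN value gives OUT[B5] (row B5 above).

Answer: {b*c}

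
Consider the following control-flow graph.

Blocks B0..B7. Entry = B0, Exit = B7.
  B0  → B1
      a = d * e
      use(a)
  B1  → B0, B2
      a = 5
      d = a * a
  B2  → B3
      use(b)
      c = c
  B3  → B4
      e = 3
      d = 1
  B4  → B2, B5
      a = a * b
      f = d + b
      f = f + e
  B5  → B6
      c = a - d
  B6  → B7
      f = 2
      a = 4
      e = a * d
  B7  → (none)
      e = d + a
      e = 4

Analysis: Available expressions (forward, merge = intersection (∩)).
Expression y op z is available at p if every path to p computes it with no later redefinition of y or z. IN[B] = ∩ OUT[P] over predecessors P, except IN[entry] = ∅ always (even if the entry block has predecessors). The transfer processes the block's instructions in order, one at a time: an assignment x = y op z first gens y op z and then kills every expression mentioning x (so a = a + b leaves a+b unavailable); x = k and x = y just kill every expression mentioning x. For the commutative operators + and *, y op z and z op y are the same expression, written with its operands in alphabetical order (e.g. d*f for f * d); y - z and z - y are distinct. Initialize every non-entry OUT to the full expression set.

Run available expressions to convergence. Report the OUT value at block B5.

Fixpoint table:
  B0:   IN={}   OUT={d*e}
  B1:   IN={d*e}   OUT={a*a}
  B2:   IN={}   OUT={}
  B3:   IN={}   OUT={}
  B4:   IN={}   OUT={b+d}
  B5:   IN={b+d}   OUT={a-d, b+d}
  B6:   IN={a-d, b+d}   OUT={a*d, b+d}
  B7:   IN={a*d, b+d}   OUT={a*d, a+d, b+d}

Merge at B5: IN[B5] = OUT[B4] = {b+d}
Applying B5's transfer function to that IN value gives OUT[B5] (row B5 above).

Answer: {a-d, b+d}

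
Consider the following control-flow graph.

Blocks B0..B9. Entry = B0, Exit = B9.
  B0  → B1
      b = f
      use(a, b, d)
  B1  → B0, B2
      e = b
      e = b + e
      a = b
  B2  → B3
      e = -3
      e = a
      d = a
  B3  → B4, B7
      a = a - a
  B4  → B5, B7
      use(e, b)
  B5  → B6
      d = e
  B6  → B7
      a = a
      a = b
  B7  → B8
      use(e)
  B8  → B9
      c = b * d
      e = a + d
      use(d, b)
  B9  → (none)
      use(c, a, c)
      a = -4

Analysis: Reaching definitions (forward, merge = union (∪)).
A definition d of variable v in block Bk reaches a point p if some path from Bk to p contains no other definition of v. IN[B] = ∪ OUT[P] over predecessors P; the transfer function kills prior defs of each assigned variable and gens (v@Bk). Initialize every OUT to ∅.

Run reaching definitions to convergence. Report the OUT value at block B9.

Converged values:
  B0:   IN={a@B1, b@B0, e@B1}   OUT={a@B1, b@B0, e@B1}
  B1:   IN={a@B1, b@B0, e@B1}   OUT={a@B1, b@B0, e@B1}
  B2:   IN={a@B1, b@B0, e@B1}   OUT={a@B1, b@B0, d@B2, e@B2}
  B3:   IN={a@B1, b@B0, d@B2, e@B2}   OUT={a@B3, b@B0, d@B2, e@B2}
  B4:   IN={a@B3, b@B0, d@B2, e@B2}   OUT={a@B3, b@B0, d@B2, e@B2}
  B5:   IN={a@B3, b@B0, d@B2, e@B2}   OUT={a@B3, b@B0, d@B5, e@B2}
  B6:   IN={a@B3, b@B0, d@B5, e@B2}   OUT={a@B6, b@B0, d@B5, e@B2}
  B7:   IN={a@B3, a@B6, b@B0, d@B2, d@B5, e@B2}   OUT={a@B3, a@B6, b@B0, d@B2, d@B5, e@B2}
  B8:   IN={a@B3, a@B6, b@B0, d@B2, d@B5, e@B2}   OUT={a@B3, a@B6, b@B0, c@B8, d@B2, d@B5, e@B8}
  B9:   IN={a@B3, a@B6, b@B0, c@B8, d@B2, d@B5, e@B8}   OUT={a@B9, b@B0, c@B8, d@B2, d@B5, e@B8}

Merge at B9: IN[B9] = OUT[B8] = {a@B3, a@B6, b@B0, c@B8, d@B2, d@B5, e@B8}
Applying B9's transfer function to that IN value gives OUT[B9] (row B9 above).

Answer: {a@B9, b@B0, c@B8, d@B2, d@B5, e@B8}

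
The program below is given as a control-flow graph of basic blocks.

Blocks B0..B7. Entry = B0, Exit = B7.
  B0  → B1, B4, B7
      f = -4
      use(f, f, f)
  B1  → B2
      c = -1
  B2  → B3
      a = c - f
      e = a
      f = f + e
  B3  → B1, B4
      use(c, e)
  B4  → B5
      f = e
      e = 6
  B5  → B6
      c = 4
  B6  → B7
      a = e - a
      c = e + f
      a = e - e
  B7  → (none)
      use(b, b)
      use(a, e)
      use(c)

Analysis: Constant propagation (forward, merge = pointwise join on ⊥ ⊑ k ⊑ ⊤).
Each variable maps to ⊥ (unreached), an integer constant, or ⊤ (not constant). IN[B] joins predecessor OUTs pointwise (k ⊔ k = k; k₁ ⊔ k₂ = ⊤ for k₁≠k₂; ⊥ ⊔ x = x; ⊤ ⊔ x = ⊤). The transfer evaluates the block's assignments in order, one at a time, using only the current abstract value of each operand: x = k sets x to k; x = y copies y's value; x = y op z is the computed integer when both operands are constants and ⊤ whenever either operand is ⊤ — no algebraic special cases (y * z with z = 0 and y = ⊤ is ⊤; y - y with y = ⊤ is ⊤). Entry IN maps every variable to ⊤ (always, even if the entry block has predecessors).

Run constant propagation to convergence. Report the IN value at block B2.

Answer: {a: ⊤, b: ⊤, c: -1, d: ⊤, e: ⊤, f: ⊤}

Working:
Fixpoint table:
  B0: | IN=(all ⊤) | OUT={f:-4; rest ⊤}
  B1: | IN=(all ⊤) | OUT={c:-1; rest ⊤}
  B2: | IN={c:-1; rest ⊤} | OUT={c:-1; rest ⊤}
  B3: | IN={c:-1; rest ⊤} | OUT={c:-1; rest ⊤}
  B4: | IN=(all ⊤) | OUT={e:6; rest ⊤}
  B5: | IN={e:6; rest ⊤} | OUT={c:4, e:6; rest ⊤}
  B6: | IN={c:4, e:6; rest ⊤} | OUT={a:0, e:6; rest ⊤}
  B7: | IN=(all ⊤) | OUT=(all ⊤)

Merge at B2: IN[B2] = OUT[B1] = {a: ⊤, b: ⊤, c: -1, d: ⊤, e: ⊤, f: ⊤}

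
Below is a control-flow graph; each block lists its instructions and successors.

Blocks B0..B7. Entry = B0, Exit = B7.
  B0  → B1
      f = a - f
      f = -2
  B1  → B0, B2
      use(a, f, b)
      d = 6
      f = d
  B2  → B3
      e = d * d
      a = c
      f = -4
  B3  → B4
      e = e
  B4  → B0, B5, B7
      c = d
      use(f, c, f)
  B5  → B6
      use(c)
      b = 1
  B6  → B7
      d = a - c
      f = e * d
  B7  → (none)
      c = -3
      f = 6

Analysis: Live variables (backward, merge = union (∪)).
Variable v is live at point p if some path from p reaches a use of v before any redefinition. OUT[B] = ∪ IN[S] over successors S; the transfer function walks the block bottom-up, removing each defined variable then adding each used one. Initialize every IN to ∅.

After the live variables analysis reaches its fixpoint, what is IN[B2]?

Answer: {b, c, d}

Trace:
Converged values:
  B0: | IN={a, b, c, f} | OUT={a, b, c, f}
  B1: | IN={a, b, c, f} | OUT={a, b, c, d, f}
  B2: | IN={b, c, d} | OUT={a, b, d, e, f}
  B3: | IN={a, b, d, e, f} | OUT={a, b, d, e, f}
  B4: | IN={a, b, d, e, f} | OUT={a, b, c, e, f}
  B5: | IN={a, c, e} | OUT={a, c, e}
  B6: | IN={a, c, e} | OUT={}
  B7: | IN={} | OUT={}

Merge at B2: OUT[B2] = IN[B3] = {a, b, d, e, f}
Applying B2's transfer function to that OUT value gives IN[B2] (row B2 above).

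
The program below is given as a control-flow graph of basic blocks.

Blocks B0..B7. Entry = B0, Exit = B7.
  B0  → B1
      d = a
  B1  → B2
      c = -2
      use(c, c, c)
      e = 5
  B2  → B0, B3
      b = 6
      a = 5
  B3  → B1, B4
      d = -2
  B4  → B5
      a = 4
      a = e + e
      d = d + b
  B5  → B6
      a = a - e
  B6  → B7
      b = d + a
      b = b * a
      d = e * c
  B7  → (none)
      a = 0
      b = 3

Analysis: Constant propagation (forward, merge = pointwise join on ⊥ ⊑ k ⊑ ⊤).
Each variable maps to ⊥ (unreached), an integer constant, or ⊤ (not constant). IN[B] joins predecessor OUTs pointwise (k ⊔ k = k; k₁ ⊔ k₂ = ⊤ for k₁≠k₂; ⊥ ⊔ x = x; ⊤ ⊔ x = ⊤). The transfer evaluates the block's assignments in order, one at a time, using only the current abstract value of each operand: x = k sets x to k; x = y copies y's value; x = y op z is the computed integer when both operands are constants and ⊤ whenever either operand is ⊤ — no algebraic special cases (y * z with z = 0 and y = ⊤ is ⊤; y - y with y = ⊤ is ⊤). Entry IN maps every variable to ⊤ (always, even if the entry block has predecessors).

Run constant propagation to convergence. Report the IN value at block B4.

Answer: {a: 5, b: 6, c: -2, d: -2, e: 5, f: ⊤}

Derivation:
Fixpoint table:
  B0:  IN=(all ⊤)  OUT=(all ⊤)
  B1:  IN=(all ⊤)  OUT={c:-2, e:5; rest ⊤}
  B2:  IN={c:-2, e:5; rest ⊤}  OUT={a:5, b:6, c:-2, e:5; rest ⊤}
  B3:  IN={a:5, b:6, c:-2, e:5; rest ⊤}  OUT={a:5, b:6, c:-2, d:-2, e:5; rest ⊤}
  B4:  IN={a:5, b:6, c:-2, d:-2, e:5; rest ⊤}  OUT={a:10, b:6, c:-2, d:4, e:5; rest ⊤}
  B5:  IN={a:10, b:6, c:-2, d:4, e:5; rest ⊤}  OUT={a:5, b:6, c:-2, d:4, e:5; rest ⊤}
  B6:  IN={a:5, b:6, c:-2, d:4, e:5; rest ⊤}  OUT={a:5, b:45, c:-2, d:-10, e:5; rest ⊤}
  B7:  IN={a:5, b:45, c:-2, d:-10, e:5; rest ⊤}  OUT={a:0, b:3, c:-2, d:-10, e:5; rest ⊤}

Merge at B4: IN[B4] = OUT[B3] = {a: 5, b: 6, c: -2, d: -2, e: 5, f: ⊤}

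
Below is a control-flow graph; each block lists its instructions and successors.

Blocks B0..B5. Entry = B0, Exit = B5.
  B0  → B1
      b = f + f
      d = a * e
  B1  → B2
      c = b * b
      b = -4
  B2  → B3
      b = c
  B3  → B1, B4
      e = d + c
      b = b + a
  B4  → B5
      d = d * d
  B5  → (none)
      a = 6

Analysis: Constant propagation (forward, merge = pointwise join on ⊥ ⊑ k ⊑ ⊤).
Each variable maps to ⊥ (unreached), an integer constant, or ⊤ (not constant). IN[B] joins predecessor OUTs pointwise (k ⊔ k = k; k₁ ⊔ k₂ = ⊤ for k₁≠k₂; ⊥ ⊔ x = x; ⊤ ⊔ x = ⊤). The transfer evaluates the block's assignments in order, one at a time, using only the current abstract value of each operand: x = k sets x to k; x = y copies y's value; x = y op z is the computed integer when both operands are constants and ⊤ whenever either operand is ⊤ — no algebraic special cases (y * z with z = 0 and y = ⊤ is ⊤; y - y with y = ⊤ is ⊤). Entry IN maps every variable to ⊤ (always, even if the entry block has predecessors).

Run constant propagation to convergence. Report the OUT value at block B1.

Answer: {a: ⊤, b: -4, c: ⊤, d: ⊤, e: ⊤, f: ⊤}

Trace:
Fixpoint table:
  B0:   IN=(all ⊤)   OUT=(all ⊤)
  B1:   IN=(all ⊤)   OUT={b:-4; rest ⊤}
  B2:   IN={b:-4; rest ⊤}   OUT=(all ⊤)
  B3:   IN=(all ⊤)   OUT=(all ⊤)
  B4:   IN=(all ⊤)   OUT=(all ⊤)
  B5:   IN=(all ⊤)   OUT={a:6; rest ⊤}

Merge at B1: IN[B1] = OUT[B0] ⊔ OUT[B3] = {a: ⊤, b: ⊤, c: ⊤, d: ⊤, e: ⊤, f: ⊤}
Applying B1's transfer function to that IN value gives OUT[B1] (row B1 above).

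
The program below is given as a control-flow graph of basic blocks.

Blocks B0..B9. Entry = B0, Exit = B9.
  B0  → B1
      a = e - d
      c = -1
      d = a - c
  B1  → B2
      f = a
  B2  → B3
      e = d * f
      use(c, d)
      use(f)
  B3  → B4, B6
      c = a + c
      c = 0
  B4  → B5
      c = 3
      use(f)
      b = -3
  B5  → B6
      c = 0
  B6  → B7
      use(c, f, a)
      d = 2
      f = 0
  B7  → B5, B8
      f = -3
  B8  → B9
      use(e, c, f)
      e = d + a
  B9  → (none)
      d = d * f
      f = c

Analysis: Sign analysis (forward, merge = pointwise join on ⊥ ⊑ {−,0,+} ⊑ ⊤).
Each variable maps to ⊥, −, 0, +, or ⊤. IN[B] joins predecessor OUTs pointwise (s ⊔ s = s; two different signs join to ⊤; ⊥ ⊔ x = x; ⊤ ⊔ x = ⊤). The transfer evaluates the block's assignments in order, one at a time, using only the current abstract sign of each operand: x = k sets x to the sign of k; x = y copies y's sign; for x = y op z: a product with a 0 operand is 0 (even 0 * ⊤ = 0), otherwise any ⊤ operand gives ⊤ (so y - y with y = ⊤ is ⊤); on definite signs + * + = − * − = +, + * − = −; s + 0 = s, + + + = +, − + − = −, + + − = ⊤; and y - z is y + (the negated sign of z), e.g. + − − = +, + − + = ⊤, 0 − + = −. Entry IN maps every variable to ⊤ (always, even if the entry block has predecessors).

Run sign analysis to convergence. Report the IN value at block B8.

Fixpoint table:
  B0:   IN=(all ⊤)   OUT={c:-; rest ⊤}
  B1:   IN={c:-; rest ⊤}   OUT={c:-; rest ⊤}
  B2:   IN={c:-; rest ⊤}   OUT={c:-; rest ⊤}
  B3:   IN={c:-; rest ⊤}   OUT={c:0; rest ⊤}
  B4:   IN={c:0; rest ⊤}   OUT={b:-, c:+; rest ⊤}
  B5:   IN=(all ⊤)   OUT={c:0; rest ⊤}
  B6:   IN={c:0; rest ⊤}   OUT={c:0, d:+, f:0; rest ⊤}
  B7:   IN={c:0, d:+, f:0; rest ⊤}   OUT={c:0, d:+, f:-; rest ⊤}
  B8:   IN={c:0, d:+, f:-; rest ⊤}   OUT={c:0, d:+, f:-; rest ⊤}
  B9:   IN={c:0, d:+, f:-; rest ⊤}   OUT={c:0, d:-, f:0; rest ⊤}

Merge at B8: IN[B8] = OUT[B7] = {a: ⊤, b: ⊤, c: 0, d: +, e: ⊤, f: -}

Answer: {a: ⊤, b: ⊤, c: 0, d: +, e: ⊤, f: -}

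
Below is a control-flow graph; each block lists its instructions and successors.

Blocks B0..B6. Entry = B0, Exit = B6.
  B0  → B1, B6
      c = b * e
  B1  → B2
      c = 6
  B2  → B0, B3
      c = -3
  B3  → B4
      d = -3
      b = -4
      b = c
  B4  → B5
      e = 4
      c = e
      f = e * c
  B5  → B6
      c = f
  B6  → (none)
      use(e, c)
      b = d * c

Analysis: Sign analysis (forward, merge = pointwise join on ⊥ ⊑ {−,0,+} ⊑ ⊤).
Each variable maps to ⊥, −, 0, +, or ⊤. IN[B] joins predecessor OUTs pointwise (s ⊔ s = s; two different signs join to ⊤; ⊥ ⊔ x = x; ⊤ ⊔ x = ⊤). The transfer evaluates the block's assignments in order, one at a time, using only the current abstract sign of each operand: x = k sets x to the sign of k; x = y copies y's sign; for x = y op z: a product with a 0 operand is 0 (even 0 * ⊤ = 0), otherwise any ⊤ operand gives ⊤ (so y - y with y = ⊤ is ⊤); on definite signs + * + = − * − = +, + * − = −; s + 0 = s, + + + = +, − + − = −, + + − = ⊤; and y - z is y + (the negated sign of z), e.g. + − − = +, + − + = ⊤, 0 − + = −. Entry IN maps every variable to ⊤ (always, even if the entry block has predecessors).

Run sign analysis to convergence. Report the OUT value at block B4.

Answer: {a: ⊤, b: -, c: +, d: -, e: +, f: +}

Derivation:
Fixpoint table:
  B0:  IN=(all ⊤)  OUT=(all ⊤)
  B1:  IN=(all ⊤)  OUT={c:+; rest ⊤}
  B2:  IN={c:+; rest ⊤}  OUT={c:-; rest ⊤}
  B3:  IN={c:-; rest ⊤}  OUT={b:-, c:-, d:-; rest ⊤}
  B4:  IN={b:-, c:-, d:-; rest ⊤}  OUT={b:-, c:+, d:-, e:+, f:+; rest ⊤}
  B5:  IN={b:-, c:+, d:-, e:+, f:+; rest ⊤}  OUT={b:-, c:+, d:-, e:+, f:+; rest ⊤}
  B6:  IN=(all ⊤)  OUT=(all ⊤)

Merge at B4: IN[B4] = OUT[B3] = {a: ⊤, b: -, c: -, d: -, e: ⊤, f: ⊤}
Applying B4's transfer function to that IN value gives OUT[B4] (row B4 above).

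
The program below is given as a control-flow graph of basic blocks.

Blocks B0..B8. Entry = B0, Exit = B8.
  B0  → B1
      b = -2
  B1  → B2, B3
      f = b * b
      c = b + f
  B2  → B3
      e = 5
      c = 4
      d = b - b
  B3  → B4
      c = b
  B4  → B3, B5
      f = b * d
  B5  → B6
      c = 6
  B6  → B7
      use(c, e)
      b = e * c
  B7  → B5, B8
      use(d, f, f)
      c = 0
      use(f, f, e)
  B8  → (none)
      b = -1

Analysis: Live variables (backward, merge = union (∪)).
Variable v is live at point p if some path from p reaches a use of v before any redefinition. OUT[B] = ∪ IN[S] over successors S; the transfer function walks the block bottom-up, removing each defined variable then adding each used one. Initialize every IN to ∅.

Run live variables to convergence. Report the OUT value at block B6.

Answer: {d, e, f}

Derivation:
Converged values:
  B0:   IN={d, e}   OUT={b, d, e}
  B1:   IN={b, d, e}   OUT={b, d, e}
  B2:   IN={b}   OUT={b, d, e}
  B3:   IN={b, d, e}   OUT={b, d, e}
  B4:   IN={b, d, e}   OUT={b, d, e, f}
  B5:   IN={d, e, f}   OUT={c, d, e, f}
  B6:   IN={c, d, e, f}   OUT={d, e, f}
  B7:   IN={d, e, f}   OUT={d, e, f}
  B8:   IN={}   OUT={}

Merge at B6: OUT[B6] = IN[B7] = {d, e, f}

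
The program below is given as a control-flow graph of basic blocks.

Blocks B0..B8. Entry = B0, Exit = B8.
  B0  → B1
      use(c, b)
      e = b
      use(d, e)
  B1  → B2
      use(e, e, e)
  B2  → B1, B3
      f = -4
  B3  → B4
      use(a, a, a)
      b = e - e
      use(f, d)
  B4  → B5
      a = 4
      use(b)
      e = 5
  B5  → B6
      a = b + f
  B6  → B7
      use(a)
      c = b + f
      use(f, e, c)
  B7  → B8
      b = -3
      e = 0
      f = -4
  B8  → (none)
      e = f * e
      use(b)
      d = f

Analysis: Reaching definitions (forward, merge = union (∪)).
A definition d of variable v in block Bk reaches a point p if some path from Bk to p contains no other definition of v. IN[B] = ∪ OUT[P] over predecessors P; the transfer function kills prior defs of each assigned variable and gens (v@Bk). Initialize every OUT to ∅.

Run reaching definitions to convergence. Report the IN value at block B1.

Answer: {e@B0, f@B2}

Trace:
Converged values:
  B0:   IN={}   OUT={e@B0}
  B1:   IN={e@B0, f@B2}   OUT={e@B0, f@B2}
  B2:   IN={e@B0, f@B2}   OUT={e@B0, f@B2}
  B3:   IN={e@B0, f@B2}   OUT={b@B3, e@B0, f@B2}
  B4:   IN={b@B3, e@B0, f@B2}   OUT={a@B4, b@B3, e@B4, f@B2}
  B5:   IN={a@B4, b@B3, e@B4, f@B2}   OUT={a@B5, b@B3, e@B4, f@B2}
  B6:   IN={a@B5, b@B3, e@B4, f@B2}   OUT={a@B5, b@B3, c@B6, e@B4, f@B2}
  B7:   IN={a@B5, b@B3, c@B6, e@B4, f@B2}   OUT={a@B5, b@B7, c@B6, e@B7, f@B7}
  B8:   IN={a@B5, b@B7, c@B6, e@B7, f@B7}   OUT={a@B5, b@B7, c@B6, d@B8, e@B8, f@B7}

Merge at B1: IN[B1] = OUT[B0] ⊔ OUT[B2] = {e@B0, f@B2}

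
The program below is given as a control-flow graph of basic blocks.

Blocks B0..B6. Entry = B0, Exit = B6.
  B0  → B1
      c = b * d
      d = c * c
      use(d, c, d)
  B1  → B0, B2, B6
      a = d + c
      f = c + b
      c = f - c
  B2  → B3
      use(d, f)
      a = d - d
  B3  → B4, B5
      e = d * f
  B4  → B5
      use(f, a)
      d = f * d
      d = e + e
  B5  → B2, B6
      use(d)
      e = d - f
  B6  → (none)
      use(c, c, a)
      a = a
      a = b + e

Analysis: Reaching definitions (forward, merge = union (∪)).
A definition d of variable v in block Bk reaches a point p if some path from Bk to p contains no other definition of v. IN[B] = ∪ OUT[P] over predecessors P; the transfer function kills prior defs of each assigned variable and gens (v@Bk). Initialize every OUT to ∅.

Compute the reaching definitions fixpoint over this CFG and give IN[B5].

Fixpoint table:
  B0:   IN={a@B1, c@B1, d@B0, f@B1}   OUT={a@B1, c@B0, d@B0, f@B1}
  B1:   IN={a@B1, c@B0, d@B0, f@B1}   OUT={a@B1, c@B1, d@B0, f@B1}
  B2:   IN={a@B1, a@B2, c@B1, d@B0, d@B4, e@B5, f@B1}   OUT={a@B2, c@B1, d@B0, d@B4, e@B5, f@B1}
  B3:   IN={a@B2, c@B1, d@B0, d@B4, e@B5, f@B1}   OUT={a@B2, c@B1, d@B0, d@B4, e@B3, f@B1}
  B4:   IN={a@B2, c@B1, d@B0, d@B4, e@B3, f@B1}   OUT={a@B2, c@B1, d@B4, e@B3, f@B1}
  B5:   IN={a@B2, c@B1, d@B0, d@B4, e@B3, f@B1}   OUT={a@B2, c@B1, d@B0, d@B4, e@B5, f@B1}
  B6:   IN={a@B1, a@B2, c@B1, d@B0, d@B4, e@B5, f@B1}   OUT={a@B6, c@B1, d@B0, d@B4, e@B5, f@B1}

Merge at B5: IN[B5] = OUT[B3] ⊔ OUT[B4] = {a@B2, c@B1, d@B0, d@B4, e@B3, f@B1}

Answer: {a@B2, c@B1, d@B0, d@B4, e@B3, f@B1}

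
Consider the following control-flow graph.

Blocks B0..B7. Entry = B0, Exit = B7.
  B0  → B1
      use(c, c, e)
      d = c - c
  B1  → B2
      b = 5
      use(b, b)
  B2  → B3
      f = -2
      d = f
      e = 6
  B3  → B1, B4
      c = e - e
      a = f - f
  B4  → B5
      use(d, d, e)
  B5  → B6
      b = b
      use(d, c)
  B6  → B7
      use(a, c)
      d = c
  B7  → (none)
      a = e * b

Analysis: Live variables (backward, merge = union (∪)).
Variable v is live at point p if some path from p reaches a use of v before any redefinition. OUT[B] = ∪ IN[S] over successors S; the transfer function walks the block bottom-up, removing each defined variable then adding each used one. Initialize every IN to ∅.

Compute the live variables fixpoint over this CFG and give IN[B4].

Answer: {a, b, c, d, e}

Derivation:
Per-block solution:
  B0:   IN={c, e}   OUT={}
  B1:   IN={}   OUT={b}
  B2:   IN={b}   OUT={b, d, e, f}
  B3:   IN={b, d, e, f}   OUT={a, b, c, d, e}
  B4:   IN={a, b, c, d, e}   OUT={a, b, c, d, e}
  B5:   IN={a, b, c, d, e}   OUT={a, b, c, e}
  B6:   IN={a, b, c, e}   OUT={b, e}
  B7:   IN={b, e}   OUT={}

Merge at B4: OUT[B4] = IN[B5] = {a, b, c, d, e}
Applying B4's transfer function to that OUT value gives IN[B4] (row B4 above).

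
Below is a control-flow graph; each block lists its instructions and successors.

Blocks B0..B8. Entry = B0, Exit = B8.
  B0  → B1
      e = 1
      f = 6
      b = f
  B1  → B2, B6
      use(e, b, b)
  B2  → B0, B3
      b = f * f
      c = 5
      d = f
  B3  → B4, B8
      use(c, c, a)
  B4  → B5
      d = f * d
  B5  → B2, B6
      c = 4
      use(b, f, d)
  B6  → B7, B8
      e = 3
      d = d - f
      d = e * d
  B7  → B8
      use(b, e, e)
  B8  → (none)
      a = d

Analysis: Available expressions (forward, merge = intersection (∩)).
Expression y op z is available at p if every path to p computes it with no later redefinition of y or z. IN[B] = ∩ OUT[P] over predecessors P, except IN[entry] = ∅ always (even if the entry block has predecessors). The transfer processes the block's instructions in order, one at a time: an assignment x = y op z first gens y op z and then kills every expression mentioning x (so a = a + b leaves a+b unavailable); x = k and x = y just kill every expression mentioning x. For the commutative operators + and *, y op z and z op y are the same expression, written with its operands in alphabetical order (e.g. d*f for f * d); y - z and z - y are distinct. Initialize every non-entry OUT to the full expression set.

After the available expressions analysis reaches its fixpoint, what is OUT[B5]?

Per-block solution:
  B0:  IN={}  OUT={}
  B1:  IN={}  OUT={}
  B2:  IN={}  OUT={f*f}
  B3:  IN={f*f}  OUT={f*f}
  B4:  IN={f*f}  OUT={f*f}
  B5:  IN={f*f}  OUT={f*f}
  B6:  IN={}  OUT={}
  B7:  IN={}  OUT={}
  B8:  IN={}  OUT={}

Merge at B5: IN[B5] = OUT[B4] = {f*f}
Applying B5's transfer function to that IN value gives OUT[B5] (row B5 above).

Answer: {f*f}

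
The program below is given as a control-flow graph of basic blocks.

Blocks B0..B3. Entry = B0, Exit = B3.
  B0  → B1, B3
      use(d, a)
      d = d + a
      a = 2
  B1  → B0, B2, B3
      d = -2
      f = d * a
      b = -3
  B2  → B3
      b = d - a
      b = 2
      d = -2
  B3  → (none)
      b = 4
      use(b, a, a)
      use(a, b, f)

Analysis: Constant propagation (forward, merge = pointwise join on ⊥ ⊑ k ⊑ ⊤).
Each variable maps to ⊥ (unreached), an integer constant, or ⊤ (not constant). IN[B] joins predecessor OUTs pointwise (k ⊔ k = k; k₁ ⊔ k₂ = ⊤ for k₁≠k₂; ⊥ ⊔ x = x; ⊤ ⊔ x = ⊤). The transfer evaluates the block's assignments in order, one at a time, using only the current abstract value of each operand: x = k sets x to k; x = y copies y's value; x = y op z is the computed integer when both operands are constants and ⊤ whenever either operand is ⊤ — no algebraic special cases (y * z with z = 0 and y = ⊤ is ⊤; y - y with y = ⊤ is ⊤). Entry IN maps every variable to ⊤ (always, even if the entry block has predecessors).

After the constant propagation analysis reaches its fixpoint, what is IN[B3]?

Answer: {a: 2, b: ⊤, c: ⊤, d: ⊤, e: ⊤, f: ⊤}

Working:
Fixpoint table:
  B0:  IN=(all ⊤)  OUT={a:2; rest ⊤}
  B1:  IN={a:2; rest ⊤}  OUT={a:2, b:-3, d:-2, f:-4; rest ⊤}
  B2:  IN={a:2, b:-3, d:-2, f:-4; rest ⊤}  OUT={a:2, b:2, d:-2, f:-4; rest ⊤}
  B3:  IN={a:2; rest ⊤}  OUT={a:2, b:4; rest ⊤}

Merge at B3: IN[B3] = OUT[B0] ⊔ OUT[B1] ⊔ OUT[B2] = {a: 2, b: ⊤, c: ⊤, d: ⊤, e: ⊤, f: ⊤}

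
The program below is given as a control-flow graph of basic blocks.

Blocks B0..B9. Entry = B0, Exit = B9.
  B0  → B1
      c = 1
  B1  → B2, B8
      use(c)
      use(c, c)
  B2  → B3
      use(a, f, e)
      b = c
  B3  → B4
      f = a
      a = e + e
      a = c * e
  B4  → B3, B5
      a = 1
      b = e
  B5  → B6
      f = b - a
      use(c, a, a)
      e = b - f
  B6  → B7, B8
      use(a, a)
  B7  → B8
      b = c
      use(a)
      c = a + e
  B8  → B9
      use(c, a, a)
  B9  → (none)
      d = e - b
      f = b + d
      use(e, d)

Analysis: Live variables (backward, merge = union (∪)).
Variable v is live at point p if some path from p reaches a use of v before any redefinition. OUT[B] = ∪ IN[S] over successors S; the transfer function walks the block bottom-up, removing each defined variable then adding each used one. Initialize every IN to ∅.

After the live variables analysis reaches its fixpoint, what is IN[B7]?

Answer: {a, c, e}

Working:
Per-block solution:
  B0:   IN={a, b, e, f}   OUT={a, b, c, e, f}
  B1:   IN={a, b, c, e, f}   OUT={a, b, c, e, f}
  B2:   IN={a, c, e, f}   OUT={a, c, e}
  B3:   IN={a, c, e}   OUT={c, e}
  B4:   IN={c, e}   OUT={a, b, c, e}
  B5:   IN={a, b, c}   OUT={a, b, c, e}
  B6:   IN={a, b, c, e}   OUT={a, b, c, e}
  B7:   IN={a, c, e}   OUT={a, b, c, e}
  B8:   IN={a, b, c, e}   OUT={b, e}
  B9:   IN={b, e}   OUT={}

Merge at B7: OUT[B7] = IN[B8] = {a, b, c, e}
Applying B7's transfer function to that OUT value gives IN[B7] (row B7 above).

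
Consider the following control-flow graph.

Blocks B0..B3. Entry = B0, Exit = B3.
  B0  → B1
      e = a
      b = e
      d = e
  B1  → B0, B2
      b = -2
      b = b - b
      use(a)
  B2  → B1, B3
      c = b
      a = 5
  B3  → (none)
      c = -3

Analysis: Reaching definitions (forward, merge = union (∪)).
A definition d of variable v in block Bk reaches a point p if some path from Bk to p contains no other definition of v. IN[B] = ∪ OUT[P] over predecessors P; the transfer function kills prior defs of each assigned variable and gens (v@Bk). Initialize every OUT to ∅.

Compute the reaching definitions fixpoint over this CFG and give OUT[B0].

Answer: {a@B2, b@B0, c@B2, d@B0, e@B0}

Derivation:
Fixpoint table:
  B0:   IN={a@B2, b@B1, c@B2, d@B0, e@B0}   OUT={a@B2, b@B0, c@B2, d@B0, e@B0}
  B1:   IN={a@B2, b@B0, b@B1, c@B2, d@B0, e@B0}   OUT={a@B2, b@B1, c@B2, d@B0, e@B0}
  B2:   IN={a@B2, b@B1, c@B2, d@B0, e@B0}   OUT={a@B2, b@B1, c@B2, d@B0, e@B0}
  B3:   IN={a@B2, b@B1, c@B2, d@B0, e@B0}   OUT={a@B2, b@B1, c@B3, d@B0, e@B0}

Merge at B0 (entry node, so the boundary value {} is joined with the incoming edge(s)): IN[B0] = {} ⊔ OUT[B1] = {a@B2, b@B1, c@B2, d@B0, e@B0}
Applying B0's transfer function to that IN value gives OUT[B0] (row B0 above).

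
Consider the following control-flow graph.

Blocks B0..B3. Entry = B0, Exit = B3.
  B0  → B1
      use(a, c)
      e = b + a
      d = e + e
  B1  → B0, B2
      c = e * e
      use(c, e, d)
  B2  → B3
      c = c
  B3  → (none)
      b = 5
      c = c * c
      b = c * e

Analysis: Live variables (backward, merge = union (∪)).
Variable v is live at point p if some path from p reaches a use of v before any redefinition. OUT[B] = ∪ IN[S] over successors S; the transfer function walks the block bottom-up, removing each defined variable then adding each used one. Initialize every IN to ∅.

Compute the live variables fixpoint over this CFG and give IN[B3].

Answer: {c, e}

Derivation:
Per-block solution:
  B0:  IN={a, b, c}  OUT={a, b, d, e}
  B1:  IN={a, b, d, e}  OUT={a, b, c, e}
  B2:  IN={c, e}  OUT={c, e}
  B3:  IN={c, e}  OUT={}

B3 is the boundary node: OUT[B3] = {}
Applying B3's transfer function to that OUT value gives IN[B3] (row B3 above).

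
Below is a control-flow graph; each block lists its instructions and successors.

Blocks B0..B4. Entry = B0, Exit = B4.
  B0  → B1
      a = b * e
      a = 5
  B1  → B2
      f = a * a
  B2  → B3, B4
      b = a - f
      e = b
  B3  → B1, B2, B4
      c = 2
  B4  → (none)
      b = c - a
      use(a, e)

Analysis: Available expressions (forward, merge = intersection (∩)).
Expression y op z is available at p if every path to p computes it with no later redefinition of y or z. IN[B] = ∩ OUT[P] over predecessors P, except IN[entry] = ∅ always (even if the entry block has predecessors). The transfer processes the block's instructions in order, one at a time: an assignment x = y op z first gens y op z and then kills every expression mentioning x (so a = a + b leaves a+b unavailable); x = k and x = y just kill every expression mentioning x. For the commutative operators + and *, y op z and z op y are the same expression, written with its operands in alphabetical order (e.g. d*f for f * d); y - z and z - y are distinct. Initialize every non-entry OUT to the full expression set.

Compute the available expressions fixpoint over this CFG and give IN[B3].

Per-block solution:
  B0: | IN={} | OUT={b*e}
  B1: | IN={} | OUT={a*a}
  B2: | IN={a*a} | OUT={a*a, a-f}
  B3: | IN={a*a, a-f} | OUT={a*a, a-f}
  B4: | IN={a*a, a-f} | OUT={a*a, a-f, c-a}

Merge at B3: IN[B3] = OUT[B2] = {a*a, a-f}

Answer: {a*a, a-f}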